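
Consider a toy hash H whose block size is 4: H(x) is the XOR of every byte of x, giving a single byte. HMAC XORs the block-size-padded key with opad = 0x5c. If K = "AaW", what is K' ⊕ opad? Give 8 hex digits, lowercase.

1d3d0b5c

Key "AaW" = 41 61 57 is 3 bytes ≤ B = 4; zero-pad to 4 bytes: K' = 41 61 57 00.
XOR each byte with 0x5c: 41⊕5c=1d, 61⊕5c=3d, 57⊕5c=0b, 00⊕5c=5c.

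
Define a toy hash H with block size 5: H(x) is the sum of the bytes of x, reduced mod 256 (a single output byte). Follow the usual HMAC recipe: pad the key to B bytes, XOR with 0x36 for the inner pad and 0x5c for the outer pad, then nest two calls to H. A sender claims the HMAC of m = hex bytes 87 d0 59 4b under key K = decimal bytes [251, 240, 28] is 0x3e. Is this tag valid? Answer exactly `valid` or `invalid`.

invalid

Key decimal bytes [251, 240, 28] = fb f0 1c is 3 bytes ≤ B = 5; zero-pad to 5 bytes: K' = fb f0 1c 00 00.
K' ⊕ ipad = cd c6 2a 36 36; K' ⊕ opad = a7 ac 40 5c 5c.
Inner hash: sum = 205+198+42+54+54+135+208+89+75 = 1060; mod 256 = 36 → 24.
Outer hash (recomputed tag): sum = 167+172+64+92+92+36 = 623; mod 256 = 111 → 6f.
Recomputed tag = 6f; claimed = 3e → mismatch.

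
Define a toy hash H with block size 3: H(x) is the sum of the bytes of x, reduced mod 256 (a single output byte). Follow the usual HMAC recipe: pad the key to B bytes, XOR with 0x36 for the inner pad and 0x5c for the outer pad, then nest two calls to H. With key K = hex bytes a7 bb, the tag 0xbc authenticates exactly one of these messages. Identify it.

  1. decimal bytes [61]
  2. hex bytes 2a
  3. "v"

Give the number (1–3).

2

Key hex bytes a7 bb is 2 bytes ≤ B = 3; zero-pad to 3 bytes: K' = a7 bb 00.
K' ⊕ ipad = 91 8d 36; K' ⊕ opad = fb e7 5c.
m1: inner = H(91 8d 36 3d) = 91; tag = H(fb e7 5c 91) = cf
m2: inner = H(91 8d 36 2a) = 7e; tag = H(fb e7 5c 7e) = bc ← matches
m3: inner = H(91 8d 36 76) = ca; tag = H(fb e7 5c ca) = 08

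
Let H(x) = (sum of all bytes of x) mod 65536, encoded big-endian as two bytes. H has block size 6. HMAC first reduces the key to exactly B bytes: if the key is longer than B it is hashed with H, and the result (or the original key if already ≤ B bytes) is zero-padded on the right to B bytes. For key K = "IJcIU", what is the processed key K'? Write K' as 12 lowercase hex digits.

494a63495500

Key "IJcIU" = 49 4a 63 49 55 is 5 bytes ≤ B = 6; zero-pad to 6 bytes: K' = 49 4a 63 49 55 00.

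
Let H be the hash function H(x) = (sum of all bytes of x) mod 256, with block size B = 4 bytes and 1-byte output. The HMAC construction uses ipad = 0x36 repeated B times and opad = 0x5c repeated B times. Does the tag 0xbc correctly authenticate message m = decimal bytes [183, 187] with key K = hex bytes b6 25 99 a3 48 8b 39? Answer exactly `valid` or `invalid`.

valid

Key hex bytes b6 25 99 a3 48 8b 39 is 7 bytes > B = 4, so hash it first: H(key) = 23, then zero-pad to 4 bytes: K' = 23 00 00 00.
K' ⊕ ipad = 15 36 36 36; K' ⊕ opad = 7f 5c 5c 5c.
Inner hash: sum = 21+54+54+54+183+187 = 553; mod 256 = 41 → 29.
Outer hash (recomputed tag): sum = 127+92+92+92+41 = 444; mod 256 = 188 → bc.
Recomputed tag = bc; claimed = bc → match.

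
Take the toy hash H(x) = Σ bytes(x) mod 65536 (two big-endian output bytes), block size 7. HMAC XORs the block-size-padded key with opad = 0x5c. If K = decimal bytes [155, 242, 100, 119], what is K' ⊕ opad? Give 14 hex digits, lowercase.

Key decimal bytes [155, 242, 100, 119] = 9b f2 64 77 is 4 bytes ≤ B = 7; zero-pad to 7 bytes: K' = 9b f2 64 77 00 00 00.
XOR each byte with 0x5c: 9b⊕5c=c7, f2⊕5c=ae, 64⊕5c=38, 77⊕5c=2b, 00⊕5c=5c, 00⊕5c=5c, 00⊕5c=5c.

c7ae382b5c5c5c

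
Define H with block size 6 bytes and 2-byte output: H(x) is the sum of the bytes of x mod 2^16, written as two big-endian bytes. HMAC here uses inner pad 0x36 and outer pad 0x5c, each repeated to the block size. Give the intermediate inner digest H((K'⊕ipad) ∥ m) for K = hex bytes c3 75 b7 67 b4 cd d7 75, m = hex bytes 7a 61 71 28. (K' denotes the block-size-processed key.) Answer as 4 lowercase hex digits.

Key hex bytes c3 75 b7 67 b4 cd d7 75 is 8 bytes > B = 6, so hash it first: H(key) = 05 23, then zero-pad to 6 bytes: K' = 05 23 00 00 00 00.
K' ⊕ ipad = 33 15 36 36 36 36.
Inner input = 33 15 36 36 36 36 ∥ 7a 61 71 28.
Inner hash: sum = 51+21+54+54+54+54+122+97+113+40 = 660 → 02 94.

0294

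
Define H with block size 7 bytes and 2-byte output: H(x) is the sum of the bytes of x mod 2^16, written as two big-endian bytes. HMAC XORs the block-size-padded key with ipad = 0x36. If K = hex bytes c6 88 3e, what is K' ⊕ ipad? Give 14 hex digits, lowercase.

Key hex bytes c6 88 3e is 3 bytes ≤ B = 7; zero-pad to 7 bytes: K' = c6 88 3e 00 00 00 00.
XOR each byte with 0x36: c6⊕36=f0, 88⊕36=be, 3e⊕36=08, 00⊕36=36, 00⊕36=36, 00⊕36=36, 00⊕36=36.

f0be0836363636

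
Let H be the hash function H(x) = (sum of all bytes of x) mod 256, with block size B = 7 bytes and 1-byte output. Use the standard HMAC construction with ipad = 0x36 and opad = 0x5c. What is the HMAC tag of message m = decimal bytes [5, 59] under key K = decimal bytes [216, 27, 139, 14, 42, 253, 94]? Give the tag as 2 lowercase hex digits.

ac

Key decimal bytes [216, 27, 139, 14, 42, 253, 94] = d8 1b 8b 0e 2a fd 5e is exactly B = 7 bytes: K' = d8 1b 8b 0e 2a fd 5e.
K' ⊕ ipad = ee 2d bd 38 1c cb 68.  K' ⊕ opad = 84 47 d7 52 76 a1 02.
Inner input = (K'⊕ipad) ∥ m = ee 2d bd 38 1c cb 68 ∥ 05 3b.
Inner hash: sum = 238+45+189+56+28+203+104+5+59 = 927; mod 256 = 159 → 9f.
Outer input = (K'⊕opad) ∥ inner = 84 47 d7 52 76 a1 02 ∥ 9f.
Outer hash (tag): sum = 132+71+215+82+118+161+2+159 = 940; mod 256 = 172 → ac.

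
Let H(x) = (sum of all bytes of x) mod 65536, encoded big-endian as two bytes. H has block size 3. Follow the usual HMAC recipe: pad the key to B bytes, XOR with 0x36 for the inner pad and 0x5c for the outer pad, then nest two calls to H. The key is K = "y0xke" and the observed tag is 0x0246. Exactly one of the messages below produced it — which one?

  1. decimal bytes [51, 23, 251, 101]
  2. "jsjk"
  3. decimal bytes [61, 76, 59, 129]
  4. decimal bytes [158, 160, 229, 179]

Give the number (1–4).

1

Key "y0xke" = 79 30 78 6b 65 is 5 bytes > B = 3, so hash it first: H(key) = 01 f1, then zero-pad to 3 bytes: K' = 01 f1 00.
K' ⊕ ipad = 37 c7 36; K' ⊕ opad = 5d ad 5c.
m1: inner = H(37 c7 36 33 17 fb 65) = 02 de; tag = H(5d ad 5c 02 de) = 0246 ← matches
m2: inner = H(37 c7 36 6a 73 6a 6b) = 02 e6; tag = H(5d ad 5c 02 e6) = 024e
m3: inner = H(37 c7 36 3d 4c 3b 81) = 02 79; tag = H(5d ad 5c 02 79) = 01e1
m4: inner = H(37 c7 36 9e a0 e5 b3) = 04 0a; tag = H(5d ad 5c 04 0a) = 0174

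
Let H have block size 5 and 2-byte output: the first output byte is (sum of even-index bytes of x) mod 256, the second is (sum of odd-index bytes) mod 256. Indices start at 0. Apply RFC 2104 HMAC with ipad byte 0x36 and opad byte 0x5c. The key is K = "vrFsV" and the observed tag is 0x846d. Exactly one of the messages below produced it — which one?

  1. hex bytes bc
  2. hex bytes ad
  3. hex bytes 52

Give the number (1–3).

Key "vrFsV" = 76 72 46 73 56 is exactly B = 5 bytes: K' = 76 72 46 73 56.
K' ⊕ ipad = 40 44 70 45 60; K' ⊕ opad = 2a 2e 1a 2f 0a.
m1: inner = H(40 44 70 45 60 bc) = 10 45; tag = H(2a 2e 1a 2f 0a 10 45) = 936d
m2: inner = H(40 44 70 45 60 ad) = 10 36; tag = H(2a 2e 1a 2f 0a 10 36) = 846d ← matches
m3: inner = H(40 44 70 45 60 52) = 10 db; tag = H(2a 2e 1a 2f 0a 10 db) = 296d

2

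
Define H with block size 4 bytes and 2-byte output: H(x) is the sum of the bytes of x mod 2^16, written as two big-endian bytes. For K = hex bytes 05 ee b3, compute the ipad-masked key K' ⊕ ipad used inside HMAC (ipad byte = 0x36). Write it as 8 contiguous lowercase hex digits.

Key hex bytes 05 ee b3 is 3 bytes ≤ B = 4; zero-pad to 4 bytes: K' = 05 ee b3 00.
XOR each byte with 0x36: 05⊕36=33, ee⊕36=d8, b3⊕36=85, 00⊕36=36.

33d88536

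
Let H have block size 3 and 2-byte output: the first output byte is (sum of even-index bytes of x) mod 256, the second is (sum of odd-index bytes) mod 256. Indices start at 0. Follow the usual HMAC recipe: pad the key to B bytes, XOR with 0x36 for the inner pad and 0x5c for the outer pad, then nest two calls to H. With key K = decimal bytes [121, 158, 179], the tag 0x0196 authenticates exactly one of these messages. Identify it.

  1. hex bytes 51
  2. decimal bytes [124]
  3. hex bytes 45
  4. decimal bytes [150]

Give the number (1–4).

Key decimal bytes [121, 158, 179] = 79 9e b3 is exactly B = 3 bytes: K' = 79 9e b3.
K' ⊕ ipad = 4f a8 85; K' ⊕ opad = 25 c2 ef.
m1: inner = H(4f a8 85 51) = d4 f9; tag = H(25 c2 ef d4 f9) = 0d96
m2: inner = H(4f a8 85 7c) = d4 24; tag = H(25 c2 ef d4 24) = 3896
m3: inner = H(4f a8 85 45) = d4 ed; tag = H(25 c2 ef d4 ed) = 0196 ← matches
m4: inner = H(4f a8 85 96) = d4 3e; tag = H(25 c2 ef d4 3e) = 5296

3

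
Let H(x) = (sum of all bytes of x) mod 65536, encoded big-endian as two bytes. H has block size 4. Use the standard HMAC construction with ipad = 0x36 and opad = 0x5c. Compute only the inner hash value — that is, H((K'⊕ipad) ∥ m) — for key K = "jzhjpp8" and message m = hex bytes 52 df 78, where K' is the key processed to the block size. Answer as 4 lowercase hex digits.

Key "jzhjpp8" = 6a 7a 68 6a 70 70 38 is 7 bytes > B = 4, so hash it first: H(key) = 02 ce, then zero-pad to 4 bytes: K' = 02 ce 00 00.
K' ⊕ ipad = 34 f8 36 36.
Inner input = 34 f8 36 36 ∥ 52 df 78.
Inner hash: sum = 52+248+54+54+82+223+120 = 833 → 03 41.

0341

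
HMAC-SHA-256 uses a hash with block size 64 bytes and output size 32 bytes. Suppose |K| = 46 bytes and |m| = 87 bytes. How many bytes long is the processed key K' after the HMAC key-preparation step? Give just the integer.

64

Key is 46 ≤ 64 bytes, zero-padded: |K'| = 64.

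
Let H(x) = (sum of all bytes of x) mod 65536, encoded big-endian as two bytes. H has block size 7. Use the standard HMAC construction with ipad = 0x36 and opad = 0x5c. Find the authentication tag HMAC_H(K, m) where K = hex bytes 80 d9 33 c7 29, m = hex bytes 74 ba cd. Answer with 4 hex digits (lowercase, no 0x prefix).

03be

Key hex bytes 80 d9 33 c7 29 is 5 bytes ≤ B = 7; zero-pad to 7 bytes: K' = 80 d9 33 c7 29 00 00.
K' ⊕ ipad = b6 ef 05 f1 1f 36 36.  K' ⊕ opad = dc 85 6f 9b 75 5c 5c.
Inner input = (K'⊕ipad) ∥ m = b6 ef 05 f1 1f 36 36 ∥ 74 ba cd.
Inner hash: sum = 182+239+5+241+31+54+54+116+186+205 = 1313 → 05 21.
Outer input = (K'⊕opad) ∥ inner = dc 85 6f 9b 75 5c 5c ∥ 05 21.
Outer hash (tag): sum = 220+133+111+155+117+92+92+5+33 = 958 → 03 be.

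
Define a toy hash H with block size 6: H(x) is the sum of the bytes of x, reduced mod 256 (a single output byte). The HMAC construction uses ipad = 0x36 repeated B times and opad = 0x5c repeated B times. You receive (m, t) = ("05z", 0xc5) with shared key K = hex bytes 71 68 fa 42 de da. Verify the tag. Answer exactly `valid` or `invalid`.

Key hex bytes 71 68 fa 42 de da is exactly B = 6 bytes: K' = 71 68 fa 42 de da.
K' ⊕ ipad = 47 5e cc 74 e8 ec; K' ⊕ opad = 2d 34 a6 1e 82 86.
Inner hash: sum = 71+94+204+116+232+236+48+53+122 = 1176; mod 256 = 152 → 98.
Outer hash (recomputed tag): sum = 45+52+166+30+130+134+152 = 709; mod 256 = 197 → c5.
Recomputed tag = c5; claimed = c5 → match.

valid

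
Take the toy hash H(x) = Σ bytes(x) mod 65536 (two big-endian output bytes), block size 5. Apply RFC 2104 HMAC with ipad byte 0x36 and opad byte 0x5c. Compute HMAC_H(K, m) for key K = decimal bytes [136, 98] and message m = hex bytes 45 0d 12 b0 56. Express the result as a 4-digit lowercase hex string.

Key decimal bytes [136, 98] = 88 62 is 2 bytes ≤ B = 5; zero-pad to 5 bytes: K' = 88 62 00 00 00.
K' ⊕ ipad = be 54 36 36 36.  K' ⊕ opad = d4 3e 5c 5c 5c.
Inner input = (K'⊕ipad) ∥ m = be 54 36 36 36 ∥ 45 0d 12 b0 56.
Inner hash: sum = 190+84+54+54+54+69+13+18+176+86 = 798 → 03 1e.
Outer input = (K'⊕opad) ∥ inner = d4 3e 5c 5c 5c ∥ 03 1e.
Outer hash (tag): sum = 212+62+92+92+92+3+30 = 583 → 02 47.

0247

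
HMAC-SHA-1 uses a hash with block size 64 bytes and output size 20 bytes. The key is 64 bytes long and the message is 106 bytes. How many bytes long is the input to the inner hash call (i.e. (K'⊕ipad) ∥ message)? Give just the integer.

170

Key is 64 ≤ 64 bytes, zero-padded: |K'| = 64.
Inner input = (K'⊕ipad) ∥ m → 64 + 106 = 170 bytes.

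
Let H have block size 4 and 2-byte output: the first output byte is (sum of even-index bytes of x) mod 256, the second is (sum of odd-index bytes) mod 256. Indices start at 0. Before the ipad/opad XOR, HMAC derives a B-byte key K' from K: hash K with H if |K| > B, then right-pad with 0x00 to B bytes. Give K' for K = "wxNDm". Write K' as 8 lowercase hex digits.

|K| = 5 > B = 4, so first hash the key.
H(K): even-index sum = 306 mod 256 = 50; odd-index sum = 188 mod 256 = 188 → 32 bc.
Zero-pad H(K) = 32 bc to 4 bytes: K' = 32 bc 00 00.

32bc0000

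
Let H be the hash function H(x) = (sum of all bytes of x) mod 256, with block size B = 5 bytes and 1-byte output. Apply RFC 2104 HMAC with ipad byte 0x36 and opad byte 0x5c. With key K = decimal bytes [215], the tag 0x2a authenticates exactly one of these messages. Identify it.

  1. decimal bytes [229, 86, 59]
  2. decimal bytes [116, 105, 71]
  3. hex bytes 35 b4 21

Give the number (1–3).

Key decimal bytes [215] = d7 is 1 byte ≤ B = 5; zero-pad to 5 bytes: K' = d7 00 00 00 00.
K' ⊕ ipad = e1 36 36 36 36; K' ⊕ opad = 8b 5c 5c 5c 5c.
m1: inner = H(e1 36 36 36 36 e5 56 3b) = 2f; tag = H(8b 5c 5c 5c 5c 2f) = 2a ← matches
m2: inner = H(e1 36 36 36 36 74 69 47) = dd; tag = H(8b 5c 5c 5c 5c dd) = d8
m3: inner = H(e1 36 36 36 36 35 b4 21) = c3; tag = H(8b 5c 5c 5c 5c c3) = be

1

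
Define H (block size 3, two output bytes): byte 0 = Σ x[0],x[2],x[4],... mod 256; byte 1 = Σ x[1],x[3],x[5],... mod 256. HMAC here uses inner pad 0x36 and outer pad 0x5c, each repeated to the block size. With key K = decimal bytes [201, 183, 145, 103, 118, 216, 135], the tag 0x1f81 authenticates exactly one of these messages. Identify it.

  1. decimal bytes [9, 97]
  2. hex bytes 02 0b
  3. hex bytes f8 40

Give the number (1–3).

3

Key decimal bytes [201, 183, 145, 103, 118, 216, 135] = c9 b7 91 67 76 d8 87 is 7 bytes > B = 3, so hash it first: H(key) = 57 f6, then zero-pad to 3 bytes: K' = 57 f6 00.
K' ⊕ ipad = 61 c0 36; K' ⊕ opad = 0b aa 5c.
m1: inner = H(61 c0 36 09 61) = f8 c9; tag = H(0b aa 5c f8 c9) = 30a2
m2: inner = H(61 c0 36 02 0b) = a2 c2; tag = H(0b aa 5c a2 c2) = 294c
m3: inner = H(61 c0 36 f8 40) = d7 b8; tag = H(0b aa 5c d7 b8) = 1f81 ← matches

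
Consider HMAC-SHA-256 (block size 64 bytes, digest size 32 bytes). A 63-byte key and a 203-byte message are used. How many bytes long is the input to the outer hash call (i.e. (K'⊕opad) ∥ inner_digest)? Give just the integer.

96

Key is 63 ≤ 64 bytes, zero-padded: |K'| = 64.
Outer input = (K'⊕opad) ∥ H(inner) → 64 + 32 = 96 bytes.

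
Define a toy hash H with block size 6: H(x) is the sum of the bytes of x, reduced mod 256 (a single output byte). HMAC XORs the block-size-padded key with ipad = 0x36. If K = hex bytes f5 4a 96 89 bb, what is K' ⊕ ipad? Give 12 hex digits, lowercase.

c37ca0bf8d36

Key hex bytes f5 4a 96 89 bb is 5 bytes ≤ B = 6; zero-pad to 6 bytes: K' = f5 4a 96 89 bb 00.
XOR each byte with 0x36: f5⊕36=c3, 4a⊕36=7c, 96⊕36=a0, 89⊕36=bf, bb⊕36=8d, 00⊕36=36.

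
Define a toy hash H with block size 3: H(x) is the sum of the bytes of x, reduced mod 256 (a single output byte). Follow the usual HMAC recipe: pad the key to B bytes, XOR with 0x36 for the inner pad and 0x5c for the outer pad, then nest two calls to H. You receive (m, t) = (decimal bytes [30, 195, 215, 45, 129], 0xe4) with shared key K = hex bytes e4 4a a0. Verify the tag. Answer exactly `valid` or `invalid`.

Key hex bytes e4 4a a0 is exactly B = 3 bytes: K' = e4 4a a0.
K' ⊕ ipad = d2 7c 96; K' ⊕ opad = b8 16 fc.
Inner hash: sum = 210+124+150+30+195+215+45+129 = 1098; mod 256 = 74 → 4a.
Outer hash (recomputed tag): sum = 184+22+252+74 = 532; mod 256 = 20 → 14.
Recomputed tag = 14; claimed = e4 → mismatch.

invalid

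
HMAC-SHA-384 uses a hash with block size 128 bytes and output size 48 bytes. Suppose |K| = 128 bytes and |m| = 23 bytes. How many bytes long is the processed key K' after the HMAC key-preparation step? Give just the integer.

128

Key is 128 ≤ 128 bytes, zero-padded: |K'| = 128.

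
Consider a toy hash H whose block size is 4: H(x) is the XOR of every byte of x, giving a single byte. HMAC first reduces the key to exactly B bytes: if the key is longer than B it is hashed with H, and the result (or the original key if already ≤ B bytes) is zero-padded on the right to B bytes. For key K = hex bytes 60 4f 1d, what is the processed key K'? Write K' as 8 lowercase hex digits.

Key hex bytes 60 4f 1d is 3 bytes ≤ B = 4; zero-pad to 4 bytes: K' = 60 4f 1d 00.

604f1d00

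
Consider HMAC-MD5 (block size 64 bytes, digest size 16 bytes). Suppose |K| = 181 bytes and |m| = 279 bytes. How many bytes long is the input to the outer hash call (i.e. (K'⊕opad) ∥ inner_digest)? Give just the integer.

80

Key is 181 > 64 bytes, so it is hashed to 16 bytes then zero-padded to 64: |K'| = 64.
Outer input = (K'⊕opad) ∥ H(inner) → 64 + 16 = 80 bytes.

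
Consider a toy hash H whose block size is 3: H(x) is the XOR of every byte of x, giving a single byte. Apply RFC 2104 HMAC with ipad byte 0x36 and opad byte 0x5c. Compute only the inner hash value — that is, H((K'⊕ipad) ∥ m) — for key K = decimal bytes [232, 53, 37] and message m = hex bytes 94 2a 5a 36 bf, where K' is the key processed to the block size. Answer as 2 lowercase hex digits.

Key decimal bytes [232, 53, 37] = e8 35 25 is exactly B = 3 bytes: K' = e8 35 25.
K' ⊕ ipad = de 03 13.
Inner input = de 03 13 ∥ 94 2a 5a 36 bf.
Inner hash: XOR de⊕03⊕13⊕94⊕2a⊕5a⊕36⊕bf = a3.

a3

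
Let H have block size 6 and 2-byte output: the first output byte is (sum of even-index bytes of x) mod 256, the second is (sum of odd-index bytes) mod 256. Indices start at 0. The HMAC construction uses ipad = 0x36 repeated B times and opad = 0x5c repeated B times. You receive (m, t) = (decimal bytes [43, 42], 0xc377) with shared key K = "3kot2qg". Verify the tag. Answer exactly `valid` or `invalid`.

invalid

Key "3kot2qg" = 33 6b 6f 74 32 71 67 is 7 bytes > B = 6, so hash it first: H(key) = 3b 50, then zero-pad to 6 bytes: K' = 3b 50 00 00 00 00.
K' ⊕ ipad = 0d 66 36 36 36 36; K' ⊕ opad = 67 0c 5c 5c 5c 5c.
Inner hash: even-index sum = 164 mod 256 = 164; odd-index sum = 252 mod 256 = 252 → a4 fc.
Outer hash (recomputed tag): even-index sum = 451 mod 256 = 195; odd-index sum = 448 mod 256 = 192 → c3 c0.
Recomputed tag = c3c0; claimed = c377 → mismatch.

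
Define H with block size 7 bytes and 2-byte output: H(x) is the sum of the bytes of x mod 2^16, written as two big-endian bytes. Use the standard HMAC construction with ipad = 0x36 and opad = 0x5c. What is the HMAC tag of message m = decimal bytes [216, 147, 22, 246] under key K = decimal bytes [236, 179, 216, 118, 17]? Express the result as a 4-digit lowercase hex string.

Key decimal bytes [236, 179, 216, 118, 17] = ec b3 d8 76 11 is 5 bytes ≤ B = 7; zero-pad to 7 bytes: K' = ec b3 d8 76 11 00 00.
K' ⊕ ipad = da 85 ee 40 27 36 36.  K' ⊕ opad = b0 ef 84 2a 4d 5c 5c.
Inner input = (K'⊕ipad) ∥ m = da 85 ee 40 27 36 36 ∥ d8 93 16 f6.
Inner hash: sum = 218+133+238+64+39+54+54+216+147+22+246 = 1431 → 05 97.
Outer input = (K'⊕opad) ∥ inner = b0 ef 84 2a 4d 5c 5c ∥ 05 97.
Outer hash (tag): sum = 176+239+132+42+77+92+92+5+151 = 1006 → 03 ee.

03ee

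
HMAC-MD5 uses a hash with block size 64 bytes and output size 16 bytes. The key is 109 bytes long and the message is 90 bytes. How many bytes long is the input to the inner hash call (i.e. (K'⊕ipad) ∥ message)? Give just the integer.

Key is 109 > 64 bytes, so it is hashed to 16 bytes then zero-padded to 64: |K'| = 64.
Inner input = (K'⊕ipad) ∥ m → 64 + 90 = 154 bytes.

154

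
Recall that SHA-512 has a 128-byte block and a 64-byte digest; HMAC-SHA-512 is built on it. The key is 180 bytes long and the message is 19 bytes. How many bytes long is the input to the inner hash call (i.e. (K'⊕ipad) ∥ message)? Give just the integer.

Key is 180 > 128 bytes, so it is hashed to 64 bytes then zero-padded to 128: |K'| = 128.
Inner input = (K'⊕ipad) ∥ m → 128 + 19 = 147 bytes.

147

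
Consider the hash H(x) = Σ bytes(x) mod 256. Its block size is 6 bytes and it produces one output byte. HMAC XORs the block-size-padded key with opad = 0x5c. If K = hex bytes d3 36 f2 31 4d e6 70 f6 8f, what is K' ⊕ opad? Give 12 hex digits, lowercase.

Key hex bytes d3 36 f2 31 4d e6 70 f6 8f is 9 bytes > B = 6, so hash it first: H(key) = 54, then zero-pad to 6 bytes: K' = 54 00 00 00 00 00.
XOR each byte with 0x5c: 54⊕5c=08, 00⊕5c=5c, 00⊕5c=5c, 00⊕5c=5c, 00⊕5c=5c, 00⊕5c=5c.

085c5c5c5c5c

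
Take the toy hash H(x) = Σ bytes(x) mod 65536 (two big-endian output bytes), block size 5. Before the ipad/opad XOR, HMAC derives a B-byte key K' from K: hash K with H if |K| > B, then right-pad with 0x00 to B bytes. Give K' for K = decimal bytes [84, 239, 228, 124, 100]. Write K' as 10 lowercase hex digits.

54efe47c64

Key decimal bytes [84, 239, 228, 124, 100] = 54 ef e4 7c 64 is exactly B = 5 bytes: K' = 54 ef e4 7c 64.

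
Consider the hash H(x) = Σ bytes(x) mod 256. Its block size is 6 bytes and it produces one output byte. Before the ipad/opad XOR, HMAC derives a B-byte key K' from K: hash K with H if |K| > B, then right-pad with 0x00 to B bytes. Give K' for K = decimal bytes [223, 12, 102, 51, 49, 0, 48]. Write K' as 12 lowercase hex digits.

e50000000000

|K| = 7 > B = 6, so first hash the key.
H(K): sum = 223+12+102+51+49+0+48 = 485; mod 256 = 229 → e5.
Zero-pad H(K) = e5 to 6 bytes: K' = e5 00 00 00 00 00.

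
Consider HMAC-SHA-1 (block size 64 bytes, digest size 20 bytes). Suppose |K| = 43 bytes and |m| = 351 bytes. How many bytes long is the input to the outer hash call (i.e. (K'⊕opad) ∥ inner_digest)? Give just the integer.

84

Key is 43 ≤ 64 bytes, zero-padded: |K'| = 64.
Outer input = (K'⊕opad) ∥ H(inner) → 64 + 20 = 84 bytes.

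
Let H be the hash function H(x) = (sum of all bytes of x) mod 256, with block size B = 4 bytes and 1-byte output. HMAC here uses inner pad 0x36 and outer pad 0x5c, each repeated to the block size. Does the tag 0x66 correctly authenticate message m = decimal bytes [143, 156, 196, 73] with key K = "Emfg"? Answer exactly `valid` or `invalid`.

valid

Key "Emfg" = 45 6d 66 67 is exactly B = 4 bytes: K' = 45 6d 66 67.
K' ⊕ ipad = 73 5b 50 51; K' ⊕ opad = 19 31 3a 3b.
Inner hash: sum = 115+91+80+81+143+156+196+73 = 935; mod 256 = 167 → a7.
Outer hash (recomputed tag): sum = 25+49+58+59+167 = 358; mod 256 = 102 → 66.
Recomputed tag = 66; claimed = 66 → match.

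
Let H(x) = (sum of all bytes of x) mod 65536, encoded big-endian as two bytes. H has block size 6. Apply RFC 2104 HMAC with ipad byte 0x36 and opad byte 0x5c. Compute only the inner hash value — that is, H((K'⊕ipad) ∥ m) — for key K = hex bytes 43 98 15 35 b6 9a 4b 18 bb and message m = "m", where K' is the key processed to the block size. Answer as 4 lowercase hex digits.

021f

Key hex bytes 43 98 15 35 b6 9a 4b 18 bb is 9 bytes > B = 6, so hash it first: H(key) = 03 93, then zero-pad to 6 bytes: K' = 03 93 00 00 00 00.
K' ⊕ ipad = 35 a5 36 36 36 36.
Inner input = 35 a5 36 36 36 36 ∥ 6d.
Inner hash: sum = 53+165+54+54+54+54+109 = 543 → 02 1f.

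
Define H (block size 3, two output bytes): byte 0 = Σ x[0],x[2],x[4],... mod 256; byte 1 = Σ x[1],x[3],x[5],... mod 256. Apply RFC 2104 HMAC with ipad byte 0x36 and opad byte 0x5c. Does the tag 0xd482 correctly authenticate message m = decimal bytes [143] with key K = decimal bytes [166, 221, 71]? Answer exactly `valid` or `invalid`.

invalid

Key decimal bytes [166, 221, 71] = a6 dd 47 is exactly B = 3 bytes: K' = a6 dd 47.
K' ⊕ ipad = 90 eb 71; K' ⊕ opad = fa 81 1b.
Inner hash: even-index sum = 257 mod 256 = 1; odd-index sum = 378 mod 256 = 122 → 01 7a.
Outer hash (recomputed tag): even-index sum = 399 mod 256 = 143; odd-index sum = 130 mod 256 = 130 → 8f 82.
Recomputed tag = 8f82; claimed = d482 → mismatch.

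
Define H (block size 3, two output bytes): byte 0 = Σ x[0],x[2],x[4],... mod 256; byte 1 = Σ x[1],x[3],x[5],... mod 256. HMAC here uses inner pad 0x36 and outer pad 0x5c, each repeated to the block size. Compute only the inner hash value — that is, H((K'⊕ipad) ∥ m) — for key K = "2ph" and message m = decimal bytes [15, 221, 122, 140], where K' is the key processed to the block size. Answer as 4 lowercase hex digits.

cbcf

Key "2ph" = 32 70 68 is exactly B = 3 bytes: K' = 32 70 68.
K' ⊕ ipad = 04 46 5e.
Inner input = 04 46 5e ∥ 0f dd 7a 8c.
Inner hash: even-index sum = 459 mod 256 = 203; odd-index sum = 207 mod 256 = 207 → cb cf.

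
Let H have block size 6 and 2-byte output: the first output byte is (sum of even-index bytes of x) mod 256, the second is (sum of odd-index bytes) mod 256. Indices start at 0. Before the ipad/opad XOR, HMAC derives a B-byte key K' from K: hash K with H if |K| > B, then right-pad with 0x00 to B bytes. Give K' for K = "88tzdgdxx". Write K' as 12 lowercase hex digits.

|K| = 9 > B = 6, so first hash the key.
H(K): even-index sum = 492 mod 256 = 236; odd-index sum = 401 mod 256 = 145 → ec 91.
Zero-pad H(K) = ec 91 to 6 bytes: K' = ec 91 00 00 00 00.

ec9100000000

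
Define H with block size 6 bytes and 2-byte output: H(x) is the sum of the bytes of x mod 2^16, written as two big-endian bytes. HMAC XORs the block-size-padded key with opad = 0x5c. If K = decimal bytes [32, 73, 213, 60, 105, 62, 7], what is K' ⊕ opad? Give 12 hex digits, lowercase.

Key decimal bytes [32, 73, 213, 60, 105, 62, 7] = 20 49 d5 3c 69 3e 07 is 7 bytes > B = 6, so hash it first: H(key) = 02 28, then zero-pad to 6 bytes: K' = 02 28 00 00 00 00.
XOR each byte with 0x5c: 02⊕5c=5e, 28⊕5c=74, 00⊕5c=5c, 00⊕5c=5c, 00⊕5c=5c, 00⊕5c=5c.

5e745c5c5c5c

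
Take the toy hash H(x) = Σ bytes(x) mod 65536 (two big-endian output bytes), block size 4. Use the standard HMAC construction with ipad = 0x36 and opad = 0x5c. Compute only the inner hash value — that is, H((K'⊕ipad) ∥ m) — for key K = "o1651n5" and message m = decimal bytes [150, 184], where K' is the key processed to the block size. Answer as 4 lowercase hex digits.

02da

Key "o1651n5" = 6f 31 36 35 31 6e 35 is 7 bytes > B = 4, so hash it first: H(key) = 01 df, then zero-pad to 4 bytes: K' = 01 df 00 00.
K' ⊕ ipad = 37 e9 36 36.
Inner input = 37 e9 36 36 ∥ 96 b8.
Inner hash: sum = 55+233+54+54+150+184 = 730 → 02 da.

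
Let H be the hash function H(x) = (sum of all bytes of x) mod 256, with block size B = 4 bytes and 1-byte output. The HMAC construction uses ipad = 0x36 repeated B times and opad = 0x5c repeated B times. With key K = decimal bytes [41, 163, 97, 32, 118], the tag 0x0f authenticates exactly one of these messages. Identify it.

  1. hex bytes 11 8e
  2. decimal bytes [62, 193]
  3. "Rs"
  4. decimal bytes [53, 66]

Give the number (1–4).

3

Key decimal bytes [41, 163, 97, 32, 118] = 29 a3 61 20 76 is 5 bytes > B = 4, so hash it first: H(key) = c3, then zero-pad to 4 bytes: K' = c3 00 00 00.
K' ⊕ ipad = f5 36 36 36; K' ⊕ opad = 9f 5c 5c 5c.
m1: inner = H(f5 36 36 36 11 8e) = 36; tag = H(9f 5c 5c 5c 36) = e9
m2: inner = H(f5 36 36 36 3e c1) = 96; tag = H(9f 5c 5c 5c 96) = 49
m3: inner = H(f5 36 36 36 52 73) = 5c; tag = H(9f 5c 5c 5c 5c) = 0f ← matches
m4: inner = H(f5 36 36 36 35 42) = 0e; tag = H(9f 5c 5c 5c 0e) = c1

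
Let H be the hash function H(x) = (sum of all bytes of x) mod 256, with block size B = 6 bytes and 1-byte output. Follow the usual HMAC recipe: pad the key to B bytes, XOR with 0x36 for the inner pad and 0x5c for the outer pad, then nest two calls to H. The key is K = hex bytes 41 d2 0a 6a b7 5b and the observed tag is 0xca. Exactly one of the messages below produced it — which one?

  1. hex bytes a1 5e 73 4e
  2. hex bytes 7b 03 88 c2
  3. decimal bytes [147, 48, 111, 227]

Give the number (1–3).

Key hex bytes 41 d2 0a 6a b7 5b is exactly B = 6 bytes: K' = 41 d2 0a 6a b7 5b.
K' ⊕ ipad = 77 e4 3c 5c 81 6d; K' ⊕ opad = 1d 8e 56 36 eb 07.
m1: inner = H(77 e4 3c 5c 81 6d a1 5e 73 4e) = a1; tag = H(1d 8e 56 36 eb 07 a1) = ca ← matches
m2: inner = H(77 e4 3c 5c 81 6d 7b 03 88 c2) = a9; tag = H(1d 8e 56 36 eb 07 a9) = d2
m3: inner = H(77 e4 3c 5c 81 6d 93 30 6f e3) = f6; tag = H(1d 8e 56 36 eb 07 f6) = 1f

1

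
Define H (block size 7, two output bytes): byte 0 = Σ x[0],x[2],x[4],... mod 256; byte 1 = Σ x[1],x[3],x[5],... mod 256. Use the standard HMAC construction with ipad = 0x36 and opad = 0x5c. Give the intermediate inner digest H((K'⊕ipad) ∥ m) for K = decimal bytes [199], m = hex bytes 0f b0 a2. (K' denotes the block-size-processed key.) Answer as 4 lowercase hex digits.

4353

Key decimal bytes [199] = c7 is 1 byte ≤ B = 7; zero-pad to 7 bytes: K' = c7 00 00 00 00 00 00.
K' ⊕ ipad = f1 36 36 36 36 36 36.
Inner input = f1 36 36 36 36 36 36 ∥ 0f b0 a2.
Inner hash: even-index sum = 579 mod 256 = 67; odd-index sum = 339 mod 256 = 83 → 43 53.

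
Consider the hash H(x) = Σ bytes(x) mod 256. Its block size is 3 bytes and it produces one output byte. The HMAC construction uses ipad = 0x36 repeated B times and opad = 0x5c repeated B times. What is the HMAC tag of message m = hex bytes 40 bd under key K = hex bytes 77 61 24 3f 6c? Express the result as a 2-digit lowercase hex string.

ad

Key hex bytes 77 61 24 3f 6c is 5 bytes > B = 3, so hash it first: H(key) = a7, then zero-pad to 3 bytes: K' = a7 00 00.
K' ⊕ ipad = 91 36 36.  K' ⊕ opad = fb 5c 5c.
Inner input = (K'⊕ipad) ∥ m = 91 36 36 ∥ 40 bd.
Inner hash: sum = 145+54+54+64+189 = 506; mod 256 = 250 → fa.
Outer input = (K'⊕opad) ∥ inner = fb 5c 5c ∥ fa.
Outer hash (tag): sum = 251+92+92+250 = 685; mod 256 = 173 → ad.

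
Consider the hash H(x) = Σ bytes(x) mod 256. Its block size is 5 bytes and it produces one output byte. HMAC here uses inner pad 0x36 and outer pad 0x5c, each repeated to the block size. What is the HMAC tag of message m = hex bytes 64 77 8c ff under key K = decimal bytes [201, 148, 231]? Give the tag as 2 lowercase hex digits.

14

Key decimal bytes [201, 148, 231] = c9 94 e7 is 3 bytes ≤ B = 5; zero-pad to 5 bytes: K' = c9 94 e7 00 00.
K' ⊕ ipad = ff a2 d1 36 36.  K' ⊕ opad = 95 c8 bb 5c 5c.
Inner input = (K'⊕ipad) ∥ m = ff a2 d1 36 36 ∥ 64 77 8c ff.
Inner hash: sum = 255+162+209+54+54+100+119+140+255 = 1348; mod 256 = 68 → 44.
Outer input = (K'⊕opad) ∥ inner = 95 c8 bb 5c 5c ∥ 44.
Outer hash (tag): sum = 149+200+187+92+92+68 = 788; mod 256 = 20 → 14.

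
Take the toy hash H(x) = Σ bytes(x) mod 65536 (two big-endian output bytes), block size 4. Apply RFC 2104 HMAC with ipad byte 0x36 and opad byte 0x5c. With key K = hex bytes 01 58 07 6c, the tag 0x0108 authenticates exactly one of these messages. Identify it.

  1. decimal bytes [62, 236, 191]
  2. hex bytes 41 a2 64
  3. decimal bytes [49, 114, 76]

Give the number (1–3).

Key hex bytes 01 58 07 6c is exactly B = 4 bytes: K' = 01 58 07 6c.
K' ⊕ ipad = 37 6e 31 5a; K' ⊕ opad = 5d 04 5b 30.
m1: inner = H(37 6e 31 5a 3e ec bf) = 03 19; tag = H(5d 04 5b 30 03 19) = 0108 ← matches
m2: inner = H(37 6e 31 5a 41 a2 64) = 02 77; tag = H(5d 04 5b 30 02 77) = 0165
m3: inner = H(37 6e 31 5a 31 72 4c) = 02 1f; tag = H(5d 04 5b 30 02 1f) = 010d

1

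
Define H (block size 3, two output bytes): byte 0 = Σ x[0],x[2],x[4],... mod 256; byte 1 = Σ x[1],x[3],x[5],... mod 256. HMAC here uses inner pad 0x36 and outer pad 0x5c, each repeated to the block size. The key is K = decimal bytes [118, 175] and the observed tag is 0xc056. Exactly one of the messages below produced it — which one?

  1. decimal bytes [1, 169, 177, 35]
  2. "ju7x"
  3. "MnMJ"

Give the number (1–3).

2

Key decimal bytes [118, 175] = 76 af is 2 bytes ≤ B = 3; zero-pad to 3 bytes: K' = 76 af 00.
K' ⊕ ipad = 40 99 36; K' ⊕ opad = 2a f3 5c.
m1: inner = H(40 99 36 01 a9 b1 23) = 42 4b; tag = H(2a f3 5c 42 4b) = d135
m2: inner = H(40 99 36 6a 75 37 78) = 63 3a; tag = H(2a f3 5c 63 3a) = c056 ← matches
m3: inner = H(40 99 36 4d 6e 4d 4a) = 2e 33; tag = H(2a f3 5c 2e 33) = b921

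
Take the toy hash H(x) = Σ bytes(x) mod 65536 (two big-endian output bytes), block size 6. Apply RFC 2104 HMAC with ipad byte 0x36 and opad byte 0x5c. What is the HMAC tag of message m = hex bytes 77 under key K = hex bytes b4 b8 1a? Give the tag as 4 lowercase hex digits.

037d

Key hex bytes b4 b8 1a is 3 bytes ≤ B = 6; zero-pad to 6 bytes: K' = b4 b8 1a 00 00 00.
K' ⊕ ipad = 82 8e 2c 36 36 36.  K' ⊕ opad = e8 e4 46 5c 5c 5c.
Inner input = (K'⊕ipad) ∥ m = 82 8e 2c 36 36 36 ∥ 77.
Inner hash: sum = 130+142+44+54+54+54+119 = 597 → 02 55.
Outer input = (K'⊕opad) ∥ inner = e8 e4 46 5c 5c 5c ∥ 02 55.
Outer hash (tag): sum = 232+228+70+92+92+92+2+85 = 893 → 03 7d.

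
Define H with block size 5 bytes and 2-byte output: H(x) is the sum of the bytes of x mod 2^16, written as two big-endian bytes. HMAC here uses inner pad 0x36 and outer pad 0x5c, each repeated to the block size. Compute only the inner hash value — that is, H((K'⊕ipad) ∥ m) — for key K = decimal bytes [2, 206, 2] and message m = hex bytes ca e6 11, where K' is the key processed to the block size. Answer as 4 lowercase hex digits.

038d

Key decimal bytes [2, 206, 2] = 02 ce 02 is 3 bytes ≤ B = 5; zero-pad to 5 bytes: K' = 02 ce 02 00 00.
K' ⊕ ipad = 34 f8 34 36 36.
Inner input = 34 f8 34 36 36 ∥ ca e6 11.
Inner hash: sum = 52+248+52+54+54+202+230+17 = 909 → 03 8d.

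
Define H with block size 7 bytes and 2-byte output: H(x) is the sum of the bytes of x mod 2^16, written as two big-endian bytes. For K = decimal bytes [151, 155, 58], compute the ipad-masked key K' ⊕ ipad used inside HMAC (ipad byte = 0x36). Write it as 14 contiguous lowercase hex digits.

a1ad0c36363636

Key decimal bytes [151, 155, 58] = 97 9b 3a is 3 bytes ≤ B = 7; zero-pad to 7 bytes: K' = 97 9b 3a 00 00 00 00.
XOR each byte with 0x36: 97⊕36=a1, 9b⊕36=ad, 3a⊕36=0c, 00⊕36=36, 00⊕36=36, 00⊕36=36, 00⊕36=36.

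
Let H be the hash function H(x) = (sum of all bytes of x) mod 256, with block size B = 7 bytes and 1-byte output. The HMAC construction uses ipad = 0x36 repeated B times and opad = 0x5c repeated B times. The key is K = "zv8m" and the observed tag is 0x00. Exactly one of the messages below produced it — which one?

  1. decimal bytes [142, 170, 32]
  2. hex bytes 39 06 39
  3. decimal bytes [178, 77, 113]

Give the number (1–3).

3

Key "zv8m" = 7a 76 38 6d is 4 bytes ≤ B = 7; zero-pad to 7 bytes: K' = 7a 76 38 6d 00 00 00.
K' ⊕ ipad = 4c 40 0e 5b 36 36 36; K' ⊕ opad = 26 2a 64 31 5c 5c 5c.
m1: inner = H(4c 40 0e 5b 36 36 36 8e aa 20) = ef; tag = H(26 2a 64 31 5c 5c 5c ef) = e8
m2: inner = H(4c 40 0e 5b 36 36 36 39 06 39) = 0f; tag = H(26 2a 64 31 5c 5c 5c 0f) = 08
m3: inner = H(4c 40 0e 5b 36 36 36 b2 4d 71) = 07; tag = H(26 2a 64 31 5c 5c 5c 07) = 00 ← matches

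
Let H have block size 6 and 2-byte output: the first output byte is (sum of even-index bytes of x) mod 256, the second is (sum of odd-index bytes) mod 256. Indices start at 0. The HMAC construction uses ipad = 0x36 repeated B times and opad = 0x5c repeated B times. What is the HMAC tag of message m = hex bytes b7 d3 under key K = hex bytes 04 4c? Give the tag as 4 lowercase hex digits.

6581

Key hex bytes 04 4c is 2 bytes ≤ B = 6; zero-pad to 6 bytes: K' = 04 4c 00 00 00 00.
K' ⊕ ipad = 32 7a 36 36 36 36.  K' ⊕ opad = 58 10 5c 5c 5c 5c.
Inner input = (K'⊕ipad) ∥ m = 32 7a 36 36 36 36 ∥ b7 d3.
Inner hash: even-index sum = 341 mod 256 = 85; odd-index sum = 441 mod 256 = 185 → 55 b9.
Outer input = (K'⊕opad) ∥ inner = 58 10 5c 5c 5c 5c ∥ 55 b9.
Outer hash (tag): even-index sum = 357 mod 256 = 101; odd-index sum = 385 mod 256 = 129 → 65 81.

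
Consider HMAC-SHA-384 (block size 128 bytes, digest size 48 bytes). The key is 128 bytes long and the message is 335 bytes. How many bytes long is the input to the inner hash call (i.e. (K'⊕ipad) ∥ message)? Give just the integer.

Key is 128 ≤ 128 bytes, zero-padded: |K'| = 128.
Inner input = (K'⊕ipad) ∥ m → 128 + 335 = 463 bytes.

463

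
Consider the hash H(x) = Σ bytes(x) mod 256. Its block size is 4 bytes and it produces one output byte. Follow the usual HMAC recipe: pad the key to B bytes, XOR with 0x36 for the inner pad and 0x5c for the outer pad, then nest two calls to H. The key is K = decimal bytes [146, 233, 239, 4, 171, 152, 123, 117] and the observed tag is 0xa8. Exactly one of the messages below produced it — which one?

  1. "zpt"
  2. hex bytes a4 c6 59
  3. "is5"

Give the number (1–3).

1

Key decimal bytes [146, 233, 239, 4, 171, 152, 123, 117] = 92 e9 ef 04 ab 98 7b 75 is 8 bytes > B = 4, so hash it first: H(key) = a1, then zero-pad to 4 bytes: K' = a1 00 00 00.
K' ⊕ ipad = 97 36 36 36; K' ⊕ opad = fd 5c 5c 5c.
m1: inner = H(97 36 36 36 7a 70 74) = 97; tag = H(fd 5c 5c 5c 97) = a8 ← matches
m2: inner = H(97 36 36 36 a4 c6 59) = fc; tag = H(fd 5c 5c 5c fc) = 0d
m3: inner = H(97 36 36 36 69 73 35) = 4a; tag = H(fd 5c 5c 5c 4a) = 5b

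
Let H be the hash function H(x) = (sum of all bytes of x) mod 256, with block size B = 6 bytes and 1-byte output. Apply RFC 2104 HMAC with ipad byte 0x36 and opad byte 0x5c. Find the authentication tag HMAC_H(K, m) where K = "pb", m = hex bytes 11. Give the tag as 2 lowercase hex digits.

5d

Key "pb" = 70 62 is 2 bytes ≤ B = 6; zero-pad to 6 bytes: K' = 70 62 00 00 00 00.
K' ⊕ ipad = 46 54 36 36 36 36.  K' ⊕ opad = 2c 3e 5c 5c 5c 5c.
Inner input = (K'⊕ipad) ∥ m = 46 54 36 36 36 36 ∥ 11.
Inner hash: sum = 70+84+54+54+54+54+17 = 387; mod 256 = 131 → 83.
Outer input = (K'⊕opad) ∥ inner = 2c 3e 5c 5c 5c 5c ∥ 83.
Outer hash (tag): sum = 44+62+92+92+92+92+131 = 605; mod 256 = 93 → 5d.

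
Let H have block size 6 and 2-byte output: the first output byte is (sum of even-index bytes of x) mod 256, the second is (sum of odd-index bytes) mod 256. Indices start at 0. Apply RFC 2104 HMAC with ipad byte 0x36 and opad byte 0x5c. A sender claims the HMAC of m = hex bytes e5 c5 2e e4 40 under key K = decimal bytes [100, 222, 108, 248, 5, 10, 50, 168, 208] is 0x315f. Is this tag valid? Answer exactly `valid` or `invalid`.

Key decimal bytes [100, 222, 108, 248, 5, 10, 50, 168, 208] = 64 de 6c f8 05 0a 32 a8 d0 is 9 bytes > B = 6, so hash it first: H(key) = d7 88, then zero-pad to 6 bytes: K' = d7 88 00 00 00 00.
K' ⊕ ipad = e1 be 36 36 36 36; K' ⊕ opad = 8b d4 5c 5c 5c 5c.
Inner hash: even-index sum = 672 mod 256 = 160; odd-index sum = 723 mod 256 = 211 → a0 d3.
Outer hash (recomputed tag): even-index sum = 483 mod 256 = 227; odd-index sum = 607 mod 256 = 95 → e3 5f.
Recomputed tag = e35f; claimed = 315f → mismatch.

invalid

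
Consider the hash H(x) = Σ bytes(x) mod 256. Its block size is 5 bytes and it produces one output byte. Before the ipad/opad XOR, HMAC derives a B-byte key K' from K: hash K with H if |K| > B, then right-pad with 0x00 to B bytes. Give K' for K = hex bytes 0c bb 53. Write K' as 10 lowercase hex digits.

Key hex bytes 0c bb 53 is 3 bytes ≤ B = 5; zero-pad to 5 bytes: K' = 0c bb 53 00 00.

0cbb530000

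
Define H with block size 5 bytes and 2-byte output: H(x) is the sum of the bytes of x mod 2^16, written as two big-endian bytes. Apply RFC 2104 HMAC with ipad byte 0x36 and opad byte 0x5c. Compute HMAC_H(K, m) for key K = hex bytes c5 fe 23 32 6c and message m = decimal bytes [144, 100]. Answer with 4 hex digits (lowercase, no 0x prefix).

Key hex bytes c5 fe 23 32 6c is exactly B = 5 bytes: K' = c5 fe 23 32 6c.
K' ⊕ ipad = f3 c8 15 04 5a.  K' ⊕ opad = 99 a2 7f 6e 30.
Inner input = (K'⊕ipad) ∥ m = f3 c8 15 04 5a ∥ 90 64.
Inner hash: sum = 243+200+21+4+90+144+100 = 802 → 03 22.
Outer input = (K'⊕opad) ∥ inner = 99 a2 7f 6e 30 ∥ 03 22.
Outer hash (tag): sum = 153+162+127+110+48+3+34 = 637 → 02 7d.

027d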